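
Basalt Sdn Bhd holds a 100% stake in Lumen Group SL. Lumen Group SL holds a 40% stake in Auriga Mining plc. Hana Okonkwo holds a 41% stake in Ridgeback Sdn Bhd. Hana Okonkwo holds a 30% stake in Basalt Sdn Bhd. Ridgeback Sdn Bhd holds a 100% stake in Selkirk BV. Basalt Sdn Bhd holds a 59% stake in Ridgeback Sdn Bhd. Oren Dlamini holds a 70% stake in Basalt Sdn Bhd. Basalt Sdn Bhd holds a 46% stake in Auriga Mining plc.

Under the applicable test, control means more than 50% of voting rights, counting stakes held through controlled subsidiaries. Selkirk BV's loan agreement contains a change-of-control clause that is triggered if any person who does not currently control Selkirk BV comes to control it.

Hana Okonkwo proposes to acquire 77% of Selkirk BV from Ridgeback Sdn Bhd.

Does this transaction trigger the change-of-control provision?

Yes

The purchase adds only to Hana's holdings (Ridgeback's stake shrinks), so Hana is the only person who could newly come to control Selkirk.
Hana's largest direct stake is 41% in Ridgeback, which does not meet the threshold, so Hana controls no company.
Neither Hana nor any entity Hana controls holds any voting interest in Selkirk.
So before the transaction, Hana does not control Selkirk.
After the purchase, Hana holds 77% of Selkirk directly, and Ridgeback's stake falls to 23%.
Hana holds 77% of Selkirk, so Hana controls Selkirk.
Hana did not control Selkirk before and does after, so the clause is triggered.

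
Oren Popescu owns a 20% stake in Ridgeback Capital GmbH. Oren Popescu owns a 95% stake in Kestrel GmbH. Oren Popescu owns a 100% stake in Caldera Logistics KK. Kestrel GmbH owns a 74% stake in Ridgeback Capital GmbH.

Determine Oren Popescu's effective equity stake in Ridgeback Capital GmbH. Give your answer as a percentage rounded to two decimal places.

90.30%

Oren reaches Ridgeback along 2 paths.
Via Kestrel: 95% × 74% = 70.3%.
Direct stake: 20% = 20%.
Total: 70.3% + 20% = 90.3%.
Rounded: 90.30%.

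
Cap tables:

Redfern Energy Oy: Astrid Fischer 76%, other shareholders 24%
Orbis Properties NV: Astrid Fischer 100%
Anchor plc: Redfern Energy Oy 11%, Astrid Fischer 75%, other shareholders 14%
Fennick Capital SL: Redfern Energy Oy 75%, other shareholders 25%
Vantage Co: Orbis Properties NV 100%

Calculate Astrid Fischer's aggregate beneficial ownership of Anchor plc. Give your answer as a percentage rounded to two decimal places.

83.36%

Astrid reaches Anchor along 2 paths.
Via Redfern: 76% × 11% = 8.36%.
Direct stake: 75% = 75%.
Total: 8.36% + 75% = 83.36%.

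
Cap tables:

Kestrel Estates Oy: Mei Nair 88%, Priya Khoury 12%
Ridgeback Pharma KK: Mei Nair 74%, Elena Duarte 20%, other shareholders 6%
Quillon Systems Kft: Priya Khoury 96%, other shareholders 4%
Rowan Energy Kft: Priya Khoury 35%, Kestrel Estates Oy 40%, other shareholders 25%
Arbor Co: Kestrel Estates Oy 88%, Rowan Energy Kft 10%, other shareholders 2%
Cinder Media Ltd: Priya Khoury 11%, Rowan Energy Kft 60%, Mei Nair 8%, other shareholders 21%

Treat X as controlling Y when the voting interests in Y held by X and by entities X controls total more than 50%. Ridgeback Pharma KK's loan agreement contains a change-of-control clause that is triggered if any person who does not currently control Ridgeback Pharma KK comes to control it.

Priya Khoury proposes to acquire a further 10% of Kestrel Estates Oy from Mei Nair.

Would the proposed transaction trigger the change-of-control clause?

The purchase adds only to Priya's holdings (Mei's stake shrinks), so Priya is the only person who could newly come to control Ridgeback.
Priya holds 96% of Quillon, so Priya controls Quillon.
Neither Priya nor any entity Priya controls holds any voting interest in Ridgeback.
So before the transaction, Priya does not control Ridgeback.
After the purchase, Priya's direct stake in Kestrel rises to 12% + 10% = 22%, and Mei's stake falls to 78%.
Priya's side now holds 22% of Kestrel, not > 50%, so Priya still does not control Kestrel.
After the transaction, neither Priya nor any entity Priya controls holds a voting interest in Ridgeback, so Priya still does not control it.
No new person acquires control, so the clause is not triggered.

No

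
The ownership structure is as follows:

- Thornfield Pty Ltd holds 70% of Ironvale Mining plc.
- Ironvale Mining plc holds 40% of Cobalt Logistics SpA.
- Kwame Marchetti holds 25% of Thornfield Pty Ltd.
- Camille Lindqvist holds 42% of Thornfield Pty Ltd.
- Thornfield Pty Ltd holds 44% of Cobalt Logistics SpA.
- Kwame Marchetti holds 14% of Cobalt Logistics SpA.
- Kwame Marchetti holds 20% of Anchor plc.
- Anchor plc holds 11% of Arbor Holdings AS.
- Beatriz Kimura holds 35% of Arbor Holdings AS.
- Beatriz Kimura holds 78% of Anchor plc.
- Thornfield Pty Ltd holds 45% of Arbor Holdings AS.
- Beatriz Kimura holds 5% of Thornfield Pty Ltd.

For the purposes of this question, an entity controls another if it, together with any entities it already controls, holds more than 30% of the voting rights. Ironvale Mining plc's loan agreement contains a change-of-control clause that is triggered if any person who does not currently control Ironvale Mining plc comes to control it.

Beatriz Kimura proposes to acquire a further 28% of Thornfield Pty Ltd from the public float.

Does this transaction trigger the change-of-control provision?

Yes

The purchase changes only Beatriz's holdings, so Beatriz is the only person who could newly come to control Ironvale.
Beatriz holds 78% of Anchor, so Beatriz controls Anchor.
Anchor and Beatriz together hold 11% + 35% = 46% of Arbor, so Beatriz controls Arbor.
Neither Beatriz nor any entity Beatriz controls holds any voting interest in Ironvale.
So before the transaction, Beatriz does not control Ironvale.
After the purchase, Beatriz's direct stake in Thornfield rises to 5% + 28% = 33%.
Beatriz holds 33% of Thornfield, so Beatriz controls Thornfield.
Thornfield holds 70% of Ironvale, so Beatriz controls Ironvale.
Beatriz did not control Ironvale before and does after, so the clause is triggered.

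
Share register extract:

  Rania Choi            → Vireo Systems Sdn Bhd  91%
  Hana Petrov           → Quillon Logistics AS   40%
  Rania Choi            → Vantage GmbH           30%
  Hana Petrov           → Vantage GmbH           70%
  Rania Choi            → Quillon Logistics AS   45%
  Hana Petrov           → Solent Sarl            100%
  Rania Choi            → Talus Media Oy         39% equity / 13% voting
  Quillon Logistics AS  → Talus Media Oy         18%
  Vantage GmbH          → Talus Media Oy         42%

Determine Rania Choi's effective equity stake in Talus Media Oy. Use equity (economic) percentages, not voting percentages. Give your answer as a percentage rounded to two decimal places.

59.70%

Rania reaches Talus along 3 paths.
Via Vantage: 30% × 42% = 12.6%.
Direct stake: 39% = 39%.
Via Quillon: 45% × 18% = 8.1%.
Total: 12.6% + 39% + 8.1% = 59.7%.
Rounded: 59.70%.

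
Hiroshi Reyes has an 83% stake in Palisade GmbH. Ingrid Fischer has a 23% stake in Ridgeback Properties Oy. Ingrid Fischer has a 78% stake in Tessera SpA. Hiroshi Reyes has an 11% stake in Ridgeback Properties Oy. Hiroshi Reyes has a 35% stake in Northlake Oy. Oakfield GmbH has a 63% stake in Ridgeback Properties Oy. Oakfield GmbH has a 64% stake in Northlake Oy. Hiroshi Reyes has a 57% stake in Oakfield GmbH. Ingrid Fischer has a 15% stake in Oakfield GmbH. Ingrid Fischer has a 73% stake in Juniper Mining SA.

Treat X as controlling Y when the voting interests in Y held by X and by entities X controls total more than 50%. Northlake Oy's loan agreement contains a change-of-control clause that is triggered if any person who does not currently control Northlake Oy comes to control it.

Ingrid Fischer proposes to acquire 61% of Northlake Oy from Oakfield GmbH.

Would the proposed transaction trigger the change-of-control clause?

The purchase adds only to Ingrid's holdings (Oakfield's stake shrinks), so Ingrid is the only person who could newly come to control Northlake.
Ingrid holds 78% of Tessera, so Ingrid controls Tessera.
Ingrid holds 73% of Juniper, so Ingrid controls Juniper.
Neither Ingrid nor any entity Ingrid controls holds any voting interest in Northlake.
So before the transaction, Ingrid does not control Northlake.
After the purchase, Ingrid holds 61% of Northlake directly, and Oakfield's stake falls to 3%.
Ingrid holds 61% of Northlake, so Ingrid controls Northlake.
Ingrid did not control Northlake before and does after, so the clause is triggered.

Yes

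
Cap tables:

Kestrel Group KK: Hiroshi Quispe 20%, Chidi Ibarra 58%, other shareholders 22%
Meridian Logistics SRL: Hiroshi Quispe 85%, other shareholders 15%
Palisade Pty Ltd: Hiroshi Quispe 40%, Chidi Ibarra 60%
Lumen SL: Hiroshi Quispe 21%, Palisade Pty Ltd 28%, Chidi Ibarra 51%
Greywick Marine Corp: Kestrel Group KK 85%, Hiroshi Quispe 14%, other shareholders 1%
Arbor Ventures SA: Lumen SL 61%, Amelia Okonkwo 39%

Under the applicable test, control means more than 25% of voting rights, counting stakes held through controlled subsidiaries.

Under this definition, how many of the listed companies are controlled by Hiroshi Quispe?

Hiroshi holds 85% of Meridian, so Hiroshi controls Meridian.
Hiroshi holds 40% of Palisade, so Hiroshi controls Palisade.
Hiroshi and Palisade together hold 21% + 28% = 49% of Lumen, so Hiroshi controls Lumen.
Lumen holds 61% of Arbor, so Hiroshi controls Arbor.
No other company's threshold is met.
Hiroshi controls 4 companies.

4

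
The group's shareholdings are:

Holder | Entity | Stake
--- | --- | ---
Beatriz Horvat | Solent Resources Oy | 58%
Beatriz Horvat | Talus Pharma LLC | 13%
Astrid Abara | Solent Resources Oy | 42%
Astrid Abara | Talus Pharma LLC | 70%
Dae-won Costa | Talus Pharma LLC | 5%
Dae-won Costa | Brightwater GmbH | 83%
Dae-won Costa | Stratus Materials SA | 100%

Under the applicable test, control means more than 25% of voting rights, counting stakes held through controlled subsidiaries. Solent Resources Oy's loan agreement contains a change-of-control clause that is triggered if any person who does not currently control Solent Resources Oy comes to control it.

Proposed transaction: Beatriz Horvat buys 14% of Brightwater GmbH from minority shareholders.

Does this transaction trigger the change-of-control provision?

The purchase changes only Beatriz's holdings, so Beatriz is the only person who could newly come to control Solent.
Beatriz holds 58% of Solent, so Beatriz controls Solent.
So Beatriz already controls Solent before the transaction.
After the purchase, Beatriz holds 14% of Brightwater directly.
Beatriz controlled Solent already, so this is not a new person acquiring control; every other person's position is unchanged or reduced.
No new person acquires control, so the clause is not triggered.

No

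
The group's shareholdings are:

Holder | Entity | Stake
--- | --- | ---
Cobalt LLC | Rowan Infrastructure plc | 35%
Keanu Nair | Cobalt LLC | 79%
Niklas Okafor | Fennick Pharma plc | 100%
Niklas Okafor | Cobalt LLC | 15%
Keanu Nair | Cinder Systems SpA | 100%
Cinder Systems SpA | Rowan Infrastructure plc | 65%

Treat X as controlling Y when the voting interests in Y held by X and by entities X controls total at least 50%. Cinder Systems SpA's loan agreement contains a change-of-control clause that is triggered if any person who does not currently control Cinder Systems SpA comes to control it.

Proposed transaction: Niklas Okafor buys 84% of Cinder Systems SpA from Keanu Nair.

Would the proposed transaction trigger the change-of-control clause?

The purchase adds only to Niklas's holdings (Keanu's stake shrinks), so Niklas is the only person who could newly come to control Cinder.
Niklas holds 100% of Fennick, so Niklas controls Fennick.
Neither Niklas nor any entity Niklas controls holds any voting interest in Cinder.
So before the transaction, Niklas does not control Cinder.
After the purchase, Niklas holds 84% of Cinder directly, and Keanu's stake falls to 16%.
Niklas holds 84% of Cinder, so Niklas controls Cinder.
Niklas did not control Cinder before and does after, so the clause is triggered.

Yes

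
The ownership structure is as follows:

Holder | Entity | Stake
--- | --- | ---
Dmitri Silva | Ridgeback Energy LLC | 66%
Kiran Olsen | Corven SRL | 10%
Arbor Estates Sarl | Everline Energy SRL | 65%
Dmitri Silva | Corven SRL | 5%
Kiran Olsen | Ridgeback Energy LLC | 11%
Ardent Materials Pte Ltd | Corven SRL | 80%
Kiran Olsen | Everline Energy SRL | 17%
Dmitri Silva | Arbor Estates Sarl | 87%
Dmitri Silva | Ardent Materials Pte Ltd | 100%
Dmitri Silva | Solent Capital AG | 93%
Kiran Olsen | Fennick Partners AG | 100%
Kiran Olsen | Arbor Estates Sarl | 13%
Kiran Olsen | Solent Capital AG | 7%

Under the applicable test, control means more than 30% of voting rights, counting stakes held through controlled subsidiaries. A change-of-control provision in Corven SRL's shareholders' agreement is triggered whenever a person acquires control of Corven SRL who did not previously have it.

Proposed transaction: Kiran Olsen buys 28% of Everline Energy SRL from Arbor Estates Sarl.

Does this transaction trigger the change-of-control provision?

No

The purchase adds only to Kiran's holdings (Arbor's stake shrinks), so Kiran is the only person who could newly come to control Corven.
Kiran holds 100% of Fennick, so Kiran controls Fennick.
In Corven, Kiran's side holds only 10%, not > 30%.
So before the transaction, Kiran does not control Corven.
After the purchase, Kiran's direct stake in Everline rises to 17% + 28% = 45%, and Arbor's stake falls to 37%.
Kiran holds 45% of Everline, so Kiran controls Everline.
After the transaction, Kiran's side holds 10% of Corven, not > 30%, so Kiran still does not control Corven.
No new person acquires control, so the clause is not triggered.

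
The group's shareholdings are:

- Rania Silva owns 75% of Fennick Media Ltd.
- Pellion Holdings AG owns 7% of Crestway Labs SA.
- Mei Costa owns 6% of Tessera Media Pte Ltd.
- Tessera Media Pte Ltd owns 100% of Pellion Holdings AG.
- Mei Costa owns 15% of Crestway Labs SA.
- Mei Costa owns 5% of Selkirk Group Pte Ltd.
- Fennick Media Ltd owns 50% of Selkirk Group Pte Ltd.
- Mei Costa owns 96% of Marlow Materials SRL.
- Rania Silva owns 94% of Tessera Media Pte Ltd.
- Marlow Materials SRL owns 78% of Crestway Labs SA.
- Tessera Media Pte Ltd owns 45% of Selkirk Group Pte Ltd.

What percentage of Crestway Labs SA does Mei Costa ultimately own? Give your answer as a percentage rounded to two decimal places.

90.30%

Mei reaches Crestway along 3 paths.
Via Marlow: 96% × 78% = 74.88%.
Direct stake: 15% = 15%.
Via Tessera → Pellion: 6% × 100% × 7% = 0.42%.
Total: 74.88% + 15% + 0.42% = 90.3%.
Rounded: 90.30%.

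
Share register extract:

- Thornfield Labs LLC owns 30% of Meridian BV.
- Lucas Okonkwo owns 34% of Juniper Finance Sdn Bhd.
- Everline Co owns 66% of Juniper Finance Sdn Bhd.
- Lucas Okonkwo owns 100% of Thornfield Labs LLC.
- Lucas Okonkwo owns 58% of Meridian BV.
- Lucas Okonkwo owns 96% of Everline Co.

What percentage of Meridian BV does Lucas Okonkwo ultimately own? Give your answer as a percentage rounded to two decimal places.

Lucas reaches Meridian along 2 paths.
Direct stake: 58% = 58%.
Via Thornfield: 100% × 30% = 30%.
Total: 58% + 30% = 88%.
Rounded: 88.00%.

88.00%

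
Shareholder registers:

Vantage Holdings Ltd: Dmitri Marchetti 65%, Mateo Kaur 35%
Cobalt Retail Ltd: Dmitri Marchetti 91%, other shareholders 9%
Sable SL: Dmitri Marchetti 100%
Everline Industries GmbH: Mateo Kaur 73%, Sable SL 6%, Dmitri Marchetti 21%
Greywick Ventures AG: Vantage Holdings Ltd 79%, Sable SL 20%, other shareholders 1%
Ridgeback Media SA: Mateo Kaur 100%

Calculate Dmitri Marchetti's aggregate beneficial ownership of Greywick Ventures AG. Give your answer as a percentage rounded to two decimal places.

Dmitri reaches Greywick along 2 paths.
Via Vantage: 65% × 79% = 51.35%.
Via Sable: 100% × 20% = 20%.
Total: 51.35% + 20% = 71.35%.

71.35%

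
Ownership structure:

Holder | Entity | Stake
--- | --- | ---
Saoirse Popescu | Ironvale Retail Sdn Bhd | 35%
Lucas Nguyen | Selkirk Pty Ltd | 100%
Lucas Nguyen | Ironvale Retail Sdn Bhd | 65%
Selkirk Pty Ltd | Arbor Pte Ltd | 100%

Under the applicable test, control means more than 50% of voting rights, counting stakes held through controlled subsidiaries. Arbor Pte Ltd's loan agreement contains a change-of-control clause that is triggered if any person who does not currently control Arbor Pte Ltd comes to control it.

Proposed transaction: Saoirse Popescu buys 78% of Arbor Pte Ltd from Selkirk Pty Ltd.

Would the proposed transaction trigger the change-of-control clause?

Yes

The purchase adds only to Saoirse's holdings (Selkirk's stake shrinks), so Saoirse is the only person who could newly come to control Arbor.
Saoirse's largest direct stake is 35% in Ironvale, which does not meet the threshold, so Saoirse controls no company.
Neither Saoirse nor any entity Saoirse controls holds any voting interest in Arbor.
So before the transaction, Saoirse does not control Arbor.
After the purchase, Saoirse holds 78% of Arbor directly, and Selkirk's stake falls to 22%.
Saoirse holds 78% of Arbor, so Saoirse controls Arbor.
Saoirse did not control Arbor before and does after, so the clause is triggered.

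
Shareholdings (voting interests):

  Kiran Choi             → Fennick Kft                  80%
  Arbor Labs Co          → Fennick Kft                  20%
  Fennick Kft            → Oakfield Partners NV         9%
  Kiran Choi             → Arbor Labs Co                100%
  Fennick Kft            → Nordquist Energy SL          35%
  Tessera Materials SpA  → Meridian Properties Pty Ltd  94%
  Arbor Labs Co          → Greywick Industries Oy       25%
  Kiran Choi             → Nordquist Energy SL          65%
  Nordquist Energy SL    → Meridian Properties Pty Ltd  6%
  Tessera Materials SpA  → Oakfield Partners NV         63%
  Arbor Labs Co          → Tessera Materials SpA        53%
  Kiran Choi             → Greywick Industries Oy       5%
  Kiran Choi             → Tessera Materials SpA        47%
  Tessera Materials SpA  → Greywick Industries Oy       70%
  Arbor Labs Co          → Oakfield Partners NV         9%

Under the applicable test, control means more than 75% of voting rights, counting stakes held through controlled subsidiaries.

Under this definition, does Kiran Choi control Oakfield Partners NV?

Kiran holds 100% of Arbor, so Kiran controls Arbor.
Kiran and Arbor together hold 80% + 20% = 100% of Fennick, so Kiran controls Fennick.
Kiran and Arbor together hold 47% + 53% = 100% of Tessera, so Kiran controls Tessera.
Arbor and Tessera and Fennick together hold 9% + 63% + 9% = 81% of Oakfield, so Kiran controls Oakfield.

Yes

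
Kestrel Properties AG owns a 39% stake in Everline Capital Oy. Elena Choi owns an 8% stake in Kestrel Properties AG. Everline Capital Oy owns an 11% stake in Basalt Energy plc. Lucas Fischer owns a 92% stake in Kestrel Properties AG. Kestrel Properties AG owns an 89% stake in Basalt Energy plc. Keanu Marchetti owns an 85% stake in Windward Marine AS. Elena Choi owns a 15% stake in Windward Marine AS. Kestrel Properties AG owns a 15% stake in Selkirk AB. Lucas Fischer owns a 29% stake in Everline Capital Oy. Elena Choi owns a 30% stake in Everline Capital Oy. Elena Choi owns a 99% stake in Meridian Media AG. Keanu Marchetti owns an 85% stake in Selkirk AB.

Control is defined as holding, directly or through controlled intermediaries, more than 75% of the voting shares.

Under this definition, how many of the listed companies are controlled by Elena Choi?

1

Elena holds 99% of Meridian, so Elena controls Meridian.
No other company's threshold is met.
Elena controls 1 company.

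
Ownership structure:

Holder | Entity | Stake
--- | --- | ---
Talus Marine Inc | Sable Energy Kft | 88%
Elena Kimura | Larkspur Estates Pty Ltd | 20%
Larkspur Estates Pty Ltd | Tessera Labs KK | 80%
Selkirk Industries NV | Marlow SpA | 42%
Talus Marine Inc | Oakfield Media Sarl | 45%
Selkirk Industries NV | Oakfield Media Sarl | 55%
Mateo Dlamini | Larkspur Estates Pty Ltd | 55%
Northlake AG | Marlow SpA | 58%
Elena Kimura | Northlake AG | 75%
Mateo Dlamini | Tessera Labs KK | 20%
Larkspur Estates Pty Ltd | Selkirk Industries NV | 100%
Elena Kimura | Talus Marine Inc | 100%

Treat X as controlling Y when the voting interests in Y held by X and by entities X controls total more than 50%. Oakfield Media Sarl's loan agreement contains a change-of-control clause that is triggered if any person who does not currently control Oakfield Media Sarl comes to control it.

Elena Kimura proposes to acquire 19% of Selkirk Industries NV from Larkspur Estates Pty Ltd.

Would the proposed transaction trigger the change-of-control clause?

The purchase adds only to Elena's holdings (Larkspur's stake shrinks), so Elena is the only person who could newly come to control Oakfield.
Elena holds 100% of Talus, so Elena controls Talus.
Elena holds 75% of Northlake, so Elena controls Northlake.
Northlake holds 58% of Marlow, so Elena controls Marlow.
Talus holds 88% of Sable, so Elena controls Sable.
In Oakfield, Elena's side holds only 45%, not > 50%.
So before the transaction, Elena does not control Oakfield.
After the purchase, Elena holds 19% of Selkirk directly, and Larkspur's stake falls to 81%.
Elena's side now holds 19% of Selkirk, not > 50%, so Elena still does not control Selkirk.
After the transaction, Elena's side holds 45% of Oakfield, not > 50%, so Elena still does not control Oakfield.
No new person acquires control, so the clause is not triggered.

No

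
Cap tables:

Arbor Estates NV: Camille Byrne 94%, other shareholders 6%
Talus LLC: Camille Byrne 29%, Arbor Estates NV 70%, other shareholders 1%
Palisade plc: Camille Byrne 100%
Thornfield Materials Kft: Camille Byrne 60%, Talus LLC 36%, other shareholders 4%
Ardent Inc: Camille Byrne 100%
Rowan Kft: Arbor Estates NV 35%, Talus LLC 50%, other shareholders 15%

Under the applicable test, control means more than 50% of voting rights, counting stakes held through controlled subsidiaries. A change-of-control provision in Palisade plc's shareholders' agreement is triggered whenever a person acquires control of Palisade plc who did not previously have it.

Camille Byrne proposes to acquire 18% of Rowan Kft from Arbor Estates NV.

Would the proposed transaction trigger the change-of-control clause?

The purchase adds only to Camille's holdings (Arbor's stake shrinks), so Camille is the only person who could newly come to control Palisade.
Camille holds 100% of Palisade, so Camille controls Palisade.
So Camille already controls Palisade before the transaction.
After the purchase, Camille holds 18% of Rowan directly, and Arbor's stake falls to 17%.
Camille controlled Palisade already, so this is not a new person acquiring control; every other person's position is unchanged or reduced.
No new person acquires control, so the clause is not triggered.

No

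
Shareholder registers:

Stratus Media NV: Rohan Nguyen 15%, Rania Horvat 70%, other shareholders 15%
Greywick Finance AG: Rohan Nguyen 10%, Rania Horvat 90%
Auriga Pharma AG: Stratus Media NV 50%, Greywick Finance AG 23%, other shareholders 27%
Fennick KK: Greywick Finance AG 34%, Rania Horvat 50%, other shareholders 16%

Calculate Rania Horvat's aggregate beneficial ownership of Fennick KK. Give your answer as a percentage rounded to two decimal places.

80.60%

Rania reaches Fennick along 2 paths.
Via Greywick: 90% × 34% = 30.6%.
Direct stake: 50% = 50%.
Total: 30.6% + 50% = 80.6%.
Rounded: 80.60%.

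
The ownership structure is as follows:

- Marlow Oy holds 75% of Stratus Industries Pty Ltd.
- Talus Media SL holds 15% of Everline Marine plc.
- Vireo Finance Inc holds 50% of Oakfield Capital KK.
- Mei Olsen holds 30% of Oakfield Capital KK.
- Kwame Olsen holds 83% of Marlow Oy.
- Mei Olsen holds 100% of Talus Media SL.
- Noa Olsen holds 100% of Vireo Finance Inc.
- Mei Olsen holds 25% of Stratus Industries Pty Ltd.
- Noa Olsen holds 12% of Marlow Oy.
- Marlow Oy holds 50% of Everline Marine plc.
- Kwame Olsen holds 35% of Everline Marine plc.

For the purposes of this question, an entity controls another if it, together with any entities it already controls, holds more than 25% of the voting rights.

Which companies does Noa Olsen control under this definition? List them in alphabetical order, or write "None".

Noa holds 100% of Vireo, so Noa controls Vireo.
Vireo holds 50% of Oakfield, so Noa controls Oakfield.
No other company's threshold is met.

Oakfield Capital KK, Vireo Finance Inc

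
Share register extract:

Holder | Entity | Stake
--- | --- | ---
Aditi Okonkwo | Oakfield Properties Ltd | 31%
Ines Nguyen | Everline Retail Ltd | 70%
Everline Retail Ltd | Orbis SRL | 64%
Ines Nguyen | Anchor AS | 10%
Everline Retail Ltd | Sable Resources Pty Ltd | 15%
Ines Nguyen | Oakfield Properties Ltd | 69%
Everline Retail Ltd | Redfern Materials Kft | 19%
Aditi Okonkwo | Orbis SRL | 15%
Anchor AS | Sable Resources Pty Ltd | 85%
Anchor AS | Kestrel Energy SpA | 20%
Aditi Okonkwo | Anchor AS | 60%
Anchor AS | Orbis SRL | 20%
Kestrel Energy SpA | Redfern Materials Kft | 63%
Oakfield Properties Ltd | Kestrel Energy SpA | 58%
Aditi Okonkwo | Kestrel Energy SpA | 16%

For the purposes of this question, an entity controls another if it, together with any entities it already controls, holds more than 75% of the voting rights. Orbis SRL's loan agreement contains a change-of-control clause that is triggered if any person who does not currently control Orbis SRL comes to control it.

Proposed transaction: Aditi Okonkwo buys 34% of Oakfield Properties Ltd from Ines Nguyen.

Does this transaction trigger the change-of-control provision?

No

The purchase adds only to Aditi's holdings (Ines's stake shrinks), so Aditi is the only person who could newly come to control Orbis.
Aditi's largest direct stake is 60% in Anchor, which does not meet the threshold, so Aditi controls no company.
In Orbis, Aditi's side holds only 15%, not > 75%.
So before the transaction, Aditi does not control Orbis.
After the purchase, Aditi's direct stake in Oakfield rises to 31% + 34% = 65%, and Ines's stake falls to 35%.
Aditi's side now holds 65% of Oakfield, not > 75%, so Aditi still does not control Oakfield.
After the transaction, Aditi's side holds 15% of Orbis, not > 75%, so Aditi still does not control Orbis.
No new person acquires control, so the clause is not triggered.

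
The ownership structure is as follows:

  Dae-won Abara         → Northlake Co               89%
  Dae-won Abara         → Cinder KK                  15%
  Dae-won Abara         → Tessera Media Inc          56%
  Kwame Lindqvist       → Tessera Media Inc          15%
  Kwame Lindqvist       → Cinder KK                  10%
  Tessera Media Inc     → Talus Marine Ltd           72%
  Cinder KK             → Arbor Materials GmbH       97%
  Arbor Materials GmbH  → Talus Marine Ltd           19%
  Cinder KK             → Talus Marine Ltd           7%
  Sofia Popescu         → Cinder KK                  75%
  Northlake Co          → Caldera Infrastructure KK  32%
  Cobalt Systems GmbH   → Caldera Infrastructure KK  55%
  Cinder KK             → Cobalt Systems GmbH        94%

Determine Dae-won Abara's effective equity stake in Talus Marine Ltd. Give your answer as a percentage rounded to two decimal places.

Dae-won reaches Talus along 3 paths.
Via Cinder: 15% × 7% = 1.05%.
Via Cinder → Arbor: 15% × 97% × 19% = 2.7645%.
Via Tessera: 56% × 72% = 40.32%.
Total: 1.05% + 2.7645% + 40.32% = 44.1345%.
Rounded: 44.13%.

44.13%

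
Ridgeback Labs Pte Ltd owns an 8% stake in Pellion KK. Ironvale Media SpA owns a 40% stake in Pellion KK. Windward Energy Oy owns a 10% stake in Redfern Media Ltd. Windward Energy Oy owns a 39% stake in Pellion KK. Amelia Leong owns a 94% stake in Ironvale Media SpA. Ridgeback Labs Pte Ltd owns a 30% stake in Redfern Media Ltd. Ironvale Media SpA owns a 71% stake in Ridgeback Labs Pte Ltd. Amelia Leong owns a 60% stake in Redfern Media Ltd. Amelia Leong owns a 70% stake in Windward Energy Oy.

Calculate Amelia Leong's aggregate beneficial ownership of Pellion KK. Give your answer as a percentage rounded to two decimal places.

70.24%

Amelia reaches Pellion along 3 paths.
Via Ironvale: 94% × 40% = 37.6%.
Via Windward: 70% × 39% = 27.3%.
Via Ironvale → Ridgeback: 94% × 71% × 8% = 5.3392%.
Total: 37.6% + 27.3% + 5.3392% = 70.2392%.
Rounded: 70.24%.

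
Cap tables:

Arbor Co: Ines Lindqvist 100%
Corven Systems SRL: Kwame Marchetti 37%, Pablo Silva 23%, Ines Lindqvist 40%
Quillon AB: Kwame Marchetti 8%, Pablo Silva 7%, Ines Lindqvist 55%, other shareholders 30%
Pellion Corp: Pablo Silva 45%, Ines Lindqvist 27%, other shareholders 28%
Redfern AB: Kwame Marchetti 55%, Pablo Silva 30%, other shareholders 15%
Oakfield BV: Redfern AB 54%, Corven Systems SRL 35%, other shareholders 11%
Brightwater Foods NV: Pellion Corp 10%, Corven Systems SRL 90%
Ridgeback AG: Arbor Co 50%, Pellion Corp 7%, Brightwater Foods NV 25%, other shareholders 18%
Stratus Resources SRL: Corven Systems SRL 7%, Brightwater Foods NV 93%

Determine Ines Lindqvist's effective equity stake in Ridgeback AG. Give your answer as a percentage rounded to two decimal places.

Ines reaches Ridgeback along 4 paths.
Via Arbor: 100% × 50% = 50%.
Via Pellion: 27% × 7% = 1.89%.
Via Pellion → Brightwater: 27% × 10% × 25% = 0.675%.
Via Corven → Brightwater: 40% × 90% × 25% = 9%.
Total: 50% + 1.89% + 0.675% + 9% = 61.565%.
Rounded: 61.57%.

61.57%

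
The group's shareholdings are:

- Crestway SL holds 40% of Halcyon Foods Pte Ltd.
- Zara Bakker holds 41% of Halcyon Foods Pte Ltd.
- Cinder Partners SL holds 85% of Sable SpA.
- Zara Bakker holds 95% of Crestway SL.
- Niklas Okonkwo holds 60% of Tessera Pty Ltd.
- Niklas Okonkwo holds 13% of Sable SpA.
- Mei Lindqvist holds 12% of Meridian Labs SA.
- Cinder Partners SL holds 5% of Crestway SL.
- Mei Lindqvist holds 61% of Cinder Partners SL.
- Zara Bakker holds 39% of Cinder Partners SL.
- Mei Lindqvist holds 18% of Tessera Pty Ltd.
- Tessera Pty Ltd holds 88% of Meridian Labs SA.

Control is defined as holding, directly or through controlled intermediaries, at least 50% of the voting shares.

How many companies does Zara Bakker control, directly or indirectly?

Zara holds 95% of Crestway, so Zara controls Crestway.
Crestway and Zara together hold 40% + 41% = 81% of Halcyon, so Zara controls Halcyon.
No other company's threshold is met.
Zara controls 2 companies.

2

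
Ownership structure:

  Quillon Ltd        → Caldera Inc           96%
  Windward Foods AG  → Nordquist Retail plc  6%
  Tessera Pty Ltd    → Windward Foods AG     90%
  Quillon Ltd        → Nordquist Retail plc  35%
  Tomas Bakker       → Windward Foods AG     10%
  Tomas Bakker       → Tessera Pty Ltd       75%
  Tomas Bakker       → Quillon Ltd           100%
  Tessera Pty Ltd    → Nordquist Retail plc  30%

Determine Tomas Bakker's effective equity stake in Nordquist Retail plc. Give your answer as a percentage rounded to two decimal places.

62.15%

Tomas reaches Nordquist along 4 paths.
Via Tessera → Windward: 75% × 90% × 6% = 4.05%.
Via Windward: 10% × 6% = 0.6%.
Via Quillon: 100% × 35% = 35%.
Via Tessera: 75% × 30% = 22.5%.
Total: 4.05% + 0.6% + 35% + 22.5% = 62.15%.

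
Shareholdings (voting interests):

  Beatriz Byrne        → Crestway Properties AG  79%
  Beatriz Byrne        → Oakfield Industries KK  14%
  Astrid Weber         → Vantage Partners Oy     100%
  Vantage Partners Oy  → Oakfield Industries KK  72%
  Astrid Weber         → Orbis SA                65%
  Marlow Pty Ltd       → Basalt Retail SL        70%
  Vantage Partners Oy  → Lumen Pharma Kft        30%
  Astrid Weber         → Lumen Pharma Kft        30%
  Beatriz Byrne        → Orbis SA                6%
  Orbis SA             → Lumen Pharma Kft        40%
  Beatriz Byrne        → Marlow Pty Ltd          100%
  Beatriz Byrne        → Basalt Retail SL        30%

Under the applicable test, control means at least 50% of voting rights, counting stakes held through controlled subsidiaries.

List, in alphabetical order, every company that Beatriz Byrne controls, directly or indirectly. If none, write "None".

Basalt Retail SL, Crestway Properties AG, Marlow Pty Ltd

Beatriz holds 79% of Crestway, so Beatriz controls Crestway.
Beatriz holds 100% of Marlow, so Beatriz controls Marlow.
Beatriz and Marlow together hold 30% + 70% = 100% of Basalt, so Beatriz controls Basalt.
No other company's threshold is met.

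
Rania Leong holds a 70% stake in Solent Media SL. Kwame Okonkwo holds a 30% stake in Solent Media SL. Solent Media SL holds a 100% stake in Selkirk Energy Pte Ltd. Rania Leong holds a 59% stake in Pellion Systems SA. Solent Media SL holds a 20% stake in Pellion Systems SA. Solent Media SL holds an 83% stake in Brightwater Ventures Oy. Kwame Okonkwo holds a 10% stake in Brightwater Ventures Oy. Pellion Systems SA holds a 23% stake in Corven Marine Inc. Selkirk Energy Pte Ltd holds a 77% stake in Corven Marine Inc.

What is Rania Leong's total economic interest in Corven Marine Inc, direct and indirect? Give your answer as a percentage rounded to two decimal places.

70.69%

Rania reaches Corven along 3 paths.
Via Pellion: 59% × 23% = 13.57%.
Via Solent → Pellion: 70% × 20% × 23% = 3.22%.
Via Solent → Selkirk: 70% × 100% × 77% = 53.9%.
Total: 13.57% + 3.22% + 53.9% = 70.69%.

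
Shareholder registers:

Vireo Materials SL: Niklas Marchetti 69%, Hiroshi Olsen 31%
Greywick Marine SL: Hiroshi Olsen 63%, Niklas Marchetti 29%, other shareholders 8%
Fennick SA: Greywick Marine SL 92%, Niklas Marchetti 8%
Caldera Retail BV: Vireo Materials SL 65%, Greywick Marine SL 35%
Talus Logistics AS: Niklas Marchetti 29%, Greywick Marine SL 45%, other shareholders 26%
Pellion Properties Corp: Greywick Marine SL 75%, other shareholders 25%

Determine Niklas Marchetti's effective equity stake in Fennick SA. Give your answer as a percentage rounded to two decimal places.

34.68%

Niklas reaches Fennick along 2 paths.
Via Greywick: 29% × 92% = 26.68%.
Direct stake: 8% = 8%.
Total: 26.68% + 8% = 34.68%.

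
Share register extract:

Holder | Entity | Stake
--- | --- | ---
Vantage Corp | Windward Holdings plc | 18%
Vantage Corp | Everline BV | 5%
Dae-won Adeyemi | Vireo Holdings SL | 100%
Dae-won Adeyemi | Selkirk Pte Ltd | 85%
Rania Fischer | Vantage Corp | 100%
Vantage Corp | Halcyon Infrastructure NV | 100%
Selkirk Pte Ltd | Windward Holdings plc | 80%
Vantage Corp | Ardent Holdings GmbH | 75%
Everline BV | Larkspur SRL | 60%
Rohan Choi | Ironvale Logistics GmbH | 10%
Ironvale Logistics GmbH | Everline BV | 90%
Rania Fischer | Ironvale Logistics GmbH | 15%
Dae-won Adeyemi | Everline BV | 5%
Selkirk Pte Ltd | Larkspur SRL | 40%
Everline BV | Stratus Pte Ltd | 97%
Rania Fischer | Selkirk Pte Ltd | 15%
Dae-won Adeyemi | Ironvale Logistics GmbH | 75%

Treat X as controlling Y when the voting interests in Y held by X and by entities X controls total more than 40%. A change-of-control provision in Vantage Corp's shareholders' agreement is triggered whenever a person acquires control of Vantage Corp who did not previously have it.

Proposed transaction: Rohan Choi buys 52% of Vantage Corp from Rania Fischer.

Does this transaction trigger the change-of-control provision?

The purchase adds only to Rohan's holdings (Rania's stake shrinks), so Rohan is the only person who could newly come to control Vantage.
Rohan's largest direct stake is 10% in Ironvale, which does not meet the threshold, so Rohan controls no company.
Neither Rohan nor any entity Rohan controls holds any voting interest in Vantage.
So before the transaction, Rohan does not control Vantage.
After the purchase, Rohan holds 52% of Vantage directly, and Rania's stake falls to 48%.
Rohan holds 52% of Vantage, so Rohan controls Vantage.
Rohan did not control Vantage before and does after, so the clause is triggered.

Yes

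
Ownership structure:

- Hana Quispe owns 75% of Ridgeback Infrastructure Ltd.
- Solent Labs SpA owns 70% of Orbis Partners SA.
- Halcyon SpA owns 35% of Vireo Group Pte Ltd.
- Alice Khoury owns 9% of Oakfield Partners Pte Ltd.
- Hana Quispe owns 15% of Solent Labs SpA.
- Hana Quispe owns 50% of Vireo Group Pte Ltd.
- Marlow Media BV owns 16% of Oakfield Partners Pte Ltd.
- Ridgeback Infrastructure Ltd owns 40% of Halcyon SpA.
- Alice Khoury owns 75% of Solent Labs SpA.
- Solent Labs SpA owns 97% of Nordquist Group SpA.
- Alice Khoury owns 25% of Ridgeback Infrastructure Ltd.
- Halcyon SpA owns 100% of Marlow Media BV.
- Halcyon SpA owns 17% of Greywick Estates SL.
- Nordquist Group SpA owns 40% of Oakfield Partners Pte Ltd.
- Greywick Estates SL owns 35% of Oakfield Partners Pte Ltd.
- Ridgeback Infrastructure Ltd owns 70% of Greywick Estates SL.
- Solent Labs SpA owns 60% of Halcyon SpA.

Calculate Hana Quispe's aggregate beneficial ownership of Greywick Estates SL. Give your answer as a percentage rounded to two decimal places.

Hana reaches Greywick along 3 paths.
Via Ridgeback: 75% × 70% = 52.5%.
Via Solent → Halcyon: 15% × 60% × 17% = 1.53%.
Via Ridgeback → Halcyon: 75% × 40% × 17% = 5.1%.
Total: 52.5% + 1.53% + 5.1% = 59.13%.

59.13%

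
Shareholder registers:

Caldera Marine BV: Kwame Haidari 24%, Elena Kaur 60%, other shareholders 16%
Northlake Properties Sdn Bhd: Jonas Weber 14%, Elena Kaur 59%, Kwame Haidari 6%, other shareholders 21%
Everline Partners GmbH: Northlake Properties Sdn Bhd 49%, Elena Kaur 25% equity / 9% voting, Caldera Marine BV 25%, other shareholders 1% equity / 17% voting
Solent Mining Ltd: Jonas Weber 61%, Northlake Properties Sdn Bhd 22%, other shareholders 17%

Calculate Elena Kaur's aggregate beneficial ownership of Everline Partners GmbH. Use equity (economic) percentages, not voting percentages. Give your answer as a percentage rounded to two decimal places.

Elena reaches Everline along 3 paths.
Via Northlake: 59% × 49% = 28.91%.
Direct stake: 25% = 25%.
Via Caldera: 60% × 25% = 15%.
Total: 28.91% + 25% + 15% = 68.91%.

68.91%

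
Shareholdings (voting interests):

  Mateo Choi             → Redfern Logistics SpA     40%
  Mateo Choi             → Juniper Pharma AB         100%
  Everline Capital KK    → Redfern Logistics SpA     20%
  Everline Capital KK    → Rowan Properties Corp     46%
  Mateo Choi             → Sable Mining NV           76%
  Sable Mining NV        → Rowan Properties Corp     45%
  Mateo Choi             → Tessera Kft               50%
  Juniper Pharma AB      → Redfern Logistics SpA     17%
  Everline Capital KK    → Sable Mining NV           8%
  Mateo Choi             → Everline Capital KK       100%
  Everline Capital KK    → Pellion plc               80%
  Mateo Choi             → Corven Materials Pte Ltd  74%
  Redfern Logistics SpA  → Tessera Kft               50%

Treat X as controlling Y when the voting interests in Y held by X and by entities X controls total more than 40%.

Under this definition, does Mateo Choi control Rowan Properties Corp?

Yes

Mateo holds 100% of Everline, so Mateo controls Everline.
Mateo and Everline together hold 76% + 8% = 84% of Sable, so Mateo controls Sable.
Everline and Sable together hold 46% + 45% = 91% of Rowan, so Mateo controls Rowan.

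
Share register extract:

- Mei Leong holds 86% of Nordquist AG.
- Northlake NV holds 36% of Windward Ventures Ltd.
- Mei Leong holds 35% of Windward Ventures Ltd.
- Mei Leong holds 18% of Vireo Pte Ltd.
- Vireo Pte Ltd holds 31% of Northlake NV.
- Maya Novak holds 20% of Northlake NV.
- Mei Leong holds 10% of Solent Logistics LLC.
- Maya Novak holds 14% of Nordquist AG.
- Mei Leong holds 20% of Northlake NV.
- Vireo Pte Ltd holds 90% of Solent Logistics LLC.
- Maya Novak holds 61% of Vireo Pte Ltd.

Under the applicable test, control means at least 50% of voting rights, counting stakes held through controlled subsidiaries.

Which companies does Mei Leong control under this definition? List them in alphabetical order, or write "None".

Mei holds 86% of Nordquist, so Mei controls Nordquist.
No other company's threshold is met.

Nordquist AG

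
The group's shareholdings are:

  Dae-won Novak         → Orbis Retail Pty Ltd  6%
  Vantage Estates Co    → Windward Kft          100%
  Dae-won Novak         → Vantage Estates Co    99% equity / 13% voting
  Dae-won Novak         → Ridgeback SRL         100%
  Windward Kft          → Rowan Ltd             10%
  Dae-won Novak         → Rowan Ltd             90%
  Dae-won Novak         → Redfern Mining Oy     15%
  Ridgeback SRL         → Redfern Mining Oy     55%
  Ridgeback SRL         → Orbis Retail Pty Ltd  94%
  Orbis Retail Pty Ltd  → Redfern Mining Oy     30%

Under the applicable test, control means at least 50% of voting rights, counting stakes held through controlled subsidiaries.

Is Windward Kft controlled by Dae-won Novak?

Dae-won holds 100% of Ridgeback, so Dae-won controls Ridgeback.
Dae-won and Ridgeback together hold 6% + 94% = 100% of Orbis, so Dae-won controls Orbis.
Orbis and Ridgeback and Dae-won together hold 30% + 55% + 15% = 100% of Redfern, so Dae-won controls Redfern.
Dae-won holds 90% of Rowan, so Dae-won controls Rowan.
Neither Dae-won nor any entity Dae-won controls holds any voting interest in Windward.
So Dae-won does not control Windward.

No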